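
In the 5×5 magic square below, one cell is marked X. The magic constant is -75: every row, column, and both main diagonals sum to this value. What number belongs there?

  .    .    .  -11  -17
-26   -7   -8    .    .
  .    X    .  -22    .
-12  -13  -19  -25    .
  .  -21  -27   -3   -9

Row 4 must total -75; the given cells sum to -69, so (4,5) = -6.
From row 5, -75 − (-21 + (-27) + (-3) + (-9)) gives (5,1) = -15.
Using column 4: -11 + (-22) + (-25) + (-3) + ? → (2,4) = -75 − (-61) = -14.
The remaining cell in anti-diagonal is (3,3) = -75 − (-59) = -16.
Row 2 must total -75; the given cells sum to -55, so (2,5) = -20.
Column 3: -8 + (-16) + (-19) + (-27) + ? = -75, so (1,3) = -5.
The remaining cell in column 5 is (3,5) = -75 − (-52) = -23.
Using main diagonal: -7 + (-16) + (-25) + (-9) + ? → (1,1) = -75 − (-57) = -18.
From row 1, -75 − (-18 + (-5) + (-11) + (-17)) gives (1,2) = -24.
From column 1, -75 − (-18 + (-26) + (-12) + (-15)) gives (3,1) = -4.
Column 2 must total -75; the given cells sum to -65, so (3,2) = -10.

-10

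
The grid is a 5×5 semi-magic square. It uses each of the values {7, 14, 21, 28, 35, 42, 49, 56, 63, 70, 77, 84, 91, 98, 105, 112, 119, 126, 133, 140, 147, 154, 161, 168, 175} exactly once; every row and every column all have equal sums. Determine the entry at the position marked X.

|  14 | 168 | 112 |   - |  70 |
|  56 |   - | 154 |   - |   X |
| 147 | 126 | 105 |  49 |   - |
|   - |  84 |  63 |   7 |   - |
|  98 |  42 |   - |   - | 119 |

The 25 entries sum to 2275, so each line sums to 2275/5 = 455.
Using row 1: 14 + 168 + 112 + 70 + ? → (1,4) = 455 − 364 = 91.
Row 3: 147 + 126 + 105 + 49 + ? = 455, so (3,5) = 28.
From column 1, 455 − (14 + 56 + 147 + 98) gives (4,1) = 140.
Column 2: 168 + 126 + 84 + 42 + ? = 455, so (2,2) = 35.
Column 3 must total 455; the given cells sum to 434, so (5,3) = 21.
The remaining cell in row 4 is (4,5) = 455 − 294 = 161.
Row 5 needs 455; the known cells sum to 280, so (5,4) = 175.
Using column 4: 91 + 49 + 7 + 175 + ? → (2,4) = 455 − 322 = 133.
Column 5 must total 455; the given cells sum to 378, so (2,5) = 77.

77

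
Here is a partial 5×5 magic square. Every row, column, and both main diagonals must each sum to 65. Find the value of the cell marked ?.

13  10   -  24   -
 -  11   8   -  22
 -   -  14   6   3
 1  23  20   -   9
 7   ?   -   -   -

The remaining cell in row 4 is (4,4) = 65 − 53 = 12.
From main diagonal, 65 − (13 + 11 + 14 + 12) gives (5,5) = 15.
The remaining cell in column 5 is (1,5) = 65 − 49 = 16.
Anti-diagonal needs 65; the known cells sum to 60, so (2,4) = 5.
From row 1, 65 − (13 + 10 + 24 + 16) gives (1,3) = 2.
The remaining cell in row 2 is (2,1) = 65 − 46 = 19.
The remaining cell in column 1 is (3,1) = 65 − 40 = 25.
Column 3 must total 65; the given cells sum to 44, so (5,3) = 21.
The remaining cell in column 4 is (5,4) = 65 − 47 = 18.
Using row 3: 25 + 14 + 6 + 3 + ? → (3,2) = 65 − 48 = 17.
The remaining cell in row 5 is (5,2) = 65 − 61 = 4.

4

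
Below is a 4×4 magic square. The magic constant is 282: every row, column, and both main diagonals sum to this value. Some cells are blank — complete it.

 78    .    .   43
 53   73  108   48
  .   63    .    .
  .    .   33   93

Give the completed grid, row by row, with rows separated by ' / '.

78 58 103 43 / 53 73 108 48 / 83 63 38 98 / 68 88 33 93

Using column 4: 43 + 48 + 93 + ? → (3,4) = 282 − 184 = 98.
Main diagonal: 78 + 73 + 93 + ? = 282, so (3,3) = 38.
The remaining cell in anti-diagonal is (4,1) = 282 − 214 = 68.
Row 3 must total 282; the given cells sum to 199, so (3,1) = 83.
Row 4: 68 + 33 + 93 + ? = 282, so (4,2) = 88.
From column 2, 282 − (73 + 63 + 88) gives (1,2) = 58.
Using column 3: 108 + 38 + 33 + ? → (1,3) = 282 − 179 = 103.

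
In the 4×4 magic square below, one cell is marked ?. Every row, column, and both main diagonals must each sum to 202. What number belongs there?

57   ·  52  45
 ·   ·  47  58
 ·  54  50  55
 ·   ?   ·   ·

Using row 1: 57 + 52 + 45 + ? → (1,2) = 202 − 154 = 48.
The remaining cell in row 3 is (3,1) = 202 − 159 = 43.
Using column 3: 52 + 47 + 50 + ? → (4,3) = 202 − 149 = 53.
Using column 4: 45 + 58 + 55 + ? → (4,4) = 202 − 158 = 44.
From main diagonal, 202 − (57 + 50 + 44) gives (2,2) = 51.
The remaining cell in anti-diagonal is (4,1) = 202 − 146 = 56.
Row 2: 51 + 47 + 58 + ? = 202, so (2,1) = 46.
Row 4: 56 + 53 + 44 + ? = 202, so (4,2) = 49.

49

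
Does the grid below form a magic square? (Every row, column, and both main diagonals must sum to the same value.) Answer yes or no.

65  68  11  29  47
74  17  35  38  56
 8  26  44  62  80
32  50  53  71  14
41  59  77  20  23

Row 1: 65 + 68 + 11 + 29 + 47 = 220.
Row 2: 74 + 17 + 35 + 38 + 56 = 220.
Row 3: 8 + 26 + 44 + 62 + 80 = 220.
Row 4: 32 + 50 + 53 + 71 + 14 = 220.
Row 5: 41 + 59 + 77 + 20 + 23 = 220.
Column 1: 65 + 74 + 8 + 32 + 41 = 220.
Column 2: 68 + 17 + 26 + 50 + 59 = 220.
Column 3: 11 + 35 + 44 + 53 + 77 = 220.
Column 4: 29 + 38 + 62 + 71 + 20 = 220.
Column 5: 47 + 56 + 80 + 14 + 23 = 220.
Main diagonal: 65 + 17 + 44 + 71 + 23 = 220.
Anti-diagonal: 47 + 38 + 44 + 50 + 41 = 220.
All lines sum to 220.

Yes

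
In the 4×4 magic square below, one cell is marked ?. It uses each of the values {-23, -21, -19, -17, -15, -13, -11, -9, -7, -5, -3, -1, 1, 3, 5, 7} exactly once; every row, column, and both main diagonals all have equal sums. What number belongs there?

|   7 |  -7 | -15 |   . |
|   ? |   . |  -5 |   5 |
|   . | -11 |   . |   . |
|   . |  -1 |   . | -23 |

-19

The 16 entries sum to -128, so each line sums to -128/4 = -32.
Row 1: 7 + (-7) + (-15) + ? = -32, so (1,4) = -17.
Column 2 needs -32; the known cells sum to -19, so (2,2) = -13.
From column 4, -32 − (-17 + 5 + (-23)) gives (3,4) = 3.
From main diagonal, -32 − (7 + (-13) + (-23)) gives (3,3) = -3.
Anti-diagonal must total -32; the given cells sum to -33, so (4,1) = 1.
Row 2 must total -32; the given cells sum to -13, so (2,1) = -19.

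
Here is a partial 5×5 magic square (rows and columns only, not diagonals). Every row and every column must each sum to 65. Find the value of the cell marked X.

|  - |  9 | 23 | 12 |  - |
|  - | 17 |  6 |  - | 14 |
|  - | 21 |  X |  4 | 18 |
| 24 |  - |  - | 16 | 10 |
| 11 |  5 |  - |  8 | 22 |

Row 5 needs 65; the known cells sum to 46, so (5,3) = 19.
From column 2, 65 − (9 + 17 + 21 + 5) gives (4,2) = 13.
Column 4 needs 65; the known cells sum to 40, so (2,4) = 25.
The remaining cell in column 5 is (1,5) = 65 − 64 = 1.
From row 1, 65 − (9 + 23 + 12 + 1) gives (1,1) = 20.
Row 2: 17 + 6 + 25 + 14 + ? = 65, so (2,1) = 3.
Row 4: 24 + 13 + 16 + 10 + ? = 65, so (4,3) = 2.
Column 1 must total 65; the given cells sum to 58, so (3,1) = 7.
The remaining cell in column 3 is (3,3) = 65 − 50 = 15.

15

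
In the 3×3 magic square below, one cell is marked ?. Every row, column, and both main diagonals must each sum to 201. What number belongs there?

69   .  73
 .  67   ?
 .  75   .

63

Row 1: 69 + 73 + ? = 201, so (1,2) = 59.
Main diagonal must total 201; the given cells sum to 136, so (3,3) = 65.
From anti-diagonal, 201 − (73 + 67) gives (3,1) = 61.
Column 1: 69 + 61 + ? = 201, so (2,1) = 71.
Column 3 needs 201; the known cells sum to 138, so (2,3) = 63.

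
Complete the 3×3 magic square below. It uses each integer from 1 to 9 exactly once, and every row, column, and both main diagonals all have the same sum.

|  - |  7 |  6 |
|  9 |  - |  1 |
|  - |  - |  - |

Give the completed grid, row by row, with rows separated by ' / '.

2 7 6 / 9 5 1 / 4 3 8

The entries are 1 through 9, which sum to 45, so each line sums to 45/3 = 15.
Row 1 needs 15; the known cells sum to 13, so (1,1) = 2.
Using row 2: 9 + 1 + ? → (2,2) = 15 − 10 = 5.
Using column 1: 2 + 9 + ? → (3,1) = 15 − 11 = 4.
The remaining cell in column 2 is (3,2) = 15 − 12 = 3.
Column 3: 6 + 1 + ? = 15, so (3,3) = 8.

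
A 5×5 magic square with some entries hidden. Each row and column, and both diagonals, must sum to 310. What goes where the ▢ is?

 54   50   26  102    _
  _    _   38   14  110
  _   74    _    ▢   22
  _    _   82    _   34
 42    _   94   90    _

From row 1, 310 − (54 + 50 + 26 + 102) gives (1,5) = 78.
Column 3: 26 + 38 + 82 + 94 + ? = 310, so (3,3) = 70.
Column 5 needs 310; the known cells sum to 244, so (5,5) = 66.
From anti-diagonal, 310 − (78 + 14 + 70 + 42) gives (4,2) = 106.
The remaining cell in row 5 is (5,2) = 310 − 292 = 18.
From column 2, 310 − (50 + 74 + 106 + 18) gives (2,2) = 62.
Main diagonal needs 310; the known cells sum to 252, so (4,4) = 58.
Row 2 must total 310; the given cells sum to 224, so (2,1) = 86.
Row 4 needs 310; the known cells sum to 280, so (4,1) = 30.
Using column 1: 54 + 86 + 30 + 42 + ? → (3,1) = 310 − 212 = 98.
Column 4: 102 + 14 + 58 + 90 + ? = 310, so (3,4) = 46.

46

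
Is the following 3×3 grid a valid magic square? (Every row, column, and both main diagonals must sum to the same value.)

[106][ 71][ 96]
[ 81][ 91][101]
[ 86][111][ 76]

Yes

Row 1: 106 + 71 + 96 = 273.
Row 2: 81 + 91 + 101 = 273.
Row 3: 86 + 111 + 76 = 273.
Column 1: 106 + 81 + 86 = 273.
Column 2: 71 + 91 + 111 = 273.
Column 3: 96 + 101 + 76 = 273.
Main diagonal: 106 + 91 + 76 = 273.
Anti-diagonal: 96 + 91 + 86 = 273.
All lines sum to 273.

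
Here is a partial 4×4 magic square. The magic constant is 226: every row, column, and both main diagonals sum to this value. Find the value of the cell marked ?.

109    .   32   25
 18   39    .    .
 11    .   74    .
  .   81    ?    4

Using row 1: 109 + 32 + 25 + ? → (1,2) = 226 − 166 = 60.
Column 1: 109 + 18 + 11 + ? = 226, so (4,1) = 88.
Column 2 must total 226; the given cells sum to 180, so (3,2) = 46.
Anti-diagonal needs 226; the known cells sum to 159, so (2,3) = 67.
The remaining cell in row 2 is (2,4) = 226 − 124 = 102.
Row 3 must total 226; the given cells sum to 131, so (3,4) = 95.
From row 4, 226 − (88 + 81 + 4) gives (4,3) = 53.

53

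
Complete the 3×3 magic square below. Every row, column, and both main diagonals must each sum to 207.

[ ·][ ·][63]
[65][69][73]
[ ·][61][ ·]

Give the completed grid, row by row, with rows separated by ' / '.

Column 2 needs 207; the known cells sum to 130, so (1,2) = 77.
Column 3: 63 + 73 + ? = 207, so (3,3) = 71.
Main diagonal: 69 + 71 + ? = 207, so (1,1) = 67.
The remaining cell in anti-diagonal is (3,1) = 207 − 132 = 75.

67 77 63 / 65 69 73 / 75 61 71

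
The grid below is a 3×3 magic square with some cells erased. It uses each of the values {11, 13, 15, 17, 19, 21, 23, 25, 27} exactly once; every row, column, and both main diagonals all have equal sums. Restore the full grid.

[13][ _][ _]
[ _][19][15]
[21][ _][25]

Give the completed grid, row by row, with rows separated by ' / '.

The 9 entries sum to 171, so each line sums to 171/3 = 57.
The remaining cell in row 2 is (2,1) = 57 − 34 = 23.
From row 3, 57 − (21 + 25) gives (3,2) = 11.
Column 2 needs 57; the known cells sum to 30, so (1,2) = 27.
The remaining cell in column 3 is (1,3) = 57 − 40 = 17.

13 27 17 / 23 19 15 / 21 11 25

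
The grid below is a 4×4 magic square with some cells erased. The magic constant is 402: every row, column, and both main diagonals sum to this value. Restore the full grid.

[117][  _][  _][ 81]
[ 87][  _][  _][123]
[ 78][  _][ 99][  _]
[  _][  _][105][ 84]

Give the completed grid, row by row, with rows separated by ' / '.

117 96 108 81 / 87 102 90 123 / 78 111 99 114 / 120 93 105 84

Column 1 needs 402; the known cells sum to 282, so (4,1) = 120.
From column 4, 402 − (81 + 123 + 84) gives (3,4) = 114.
Main diagonal must total 402; the given cells sum to 300, so (2,2) = 102.
Row 2 must total 402; the given cells sum to 312, so (2,3) = 90.
From row 3, 402 − (78 + 99 + 114) gives (3,2) = 111.
Row 4: 120 + 105 + 84 + ? = 402, so (4,2) = 93.
Column 2 must total 402; the given cells sum to 306, so (1,2) = 96.
Using column 3: 90 + 99 + 105 + ? → (1,3) = 402 − 294 = 108.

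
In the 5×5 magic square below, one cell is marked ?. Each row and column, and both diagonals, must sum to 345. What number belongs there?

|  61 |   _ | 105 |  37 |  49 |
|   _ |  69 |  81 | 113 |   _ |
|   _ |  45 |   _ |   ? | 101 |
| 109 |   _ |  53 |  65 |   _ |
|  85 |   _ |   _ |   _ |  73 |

89

From row 1, 345 − (61 + 105 + 37 + 49) gives (1,2) = 93.
Main diagonal: 61 + 69 + 65 + 73 + ? = 345, so (3,3) = 77.
Anti-diagonal needs 345; the known cells sum to 324, so (4,2) = 21.
The remaining cell in row 4 is (4,5) = 345 − 248 = 97.
From column 2, 345 − (93 + 69 + 45 + 21) gives (5,2) = 117.
Column 3: 105 + 81 + 77 + 53 + ? = 345, so (5,3) = 29.
The remaining cell in column 5 is (2,5) = 345 − 320 = 25.
Row 2 needs 345; the known cells sum to 288, so (2,1) = 57.
The remaining cell in row 5 is (5,4) = 345 − 304 = 41.
Column 1: 61 + 57 + 109 + 85 + ? = 345, so (3,1) = 33.
Column 4 needs 345; the known cells sum to 256, so (3,4) = 89.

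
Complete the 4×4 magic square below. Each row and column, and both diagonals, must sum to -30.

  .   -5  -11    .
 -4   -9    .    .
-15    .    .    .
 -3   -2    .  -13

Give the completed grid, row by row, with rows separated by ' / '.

-8 -5 -11 -6 / -4 -9 -7 -10 / -15 -14 0 -1 / -3 -2 -12 -13

Row 4 needs -30; the known cells sum to -18, so (4,3) = -12.
The remaining cell in column 1 is (1,1) = -30 − (-22) = -8.
The remaining cell in column 2 is (3,2) = -30 − (-16) = -14.
Using main diagonal: -8 + (-9) + (-13) + ? → (3,3) = -30 − (-30) = 0.
Row 1 must total -30; the given cells sum to -24, so (1,4) = -6.
Row 3 must total -30; the given cells sum to -29, so (3,4) = -1.
Column 3 needs -30; the known cells sum to -23, so (2,3) = -7.
Using column 4: -6 + (-1) + (-13) + ? → (2,4) = -30 − (-20) = -10.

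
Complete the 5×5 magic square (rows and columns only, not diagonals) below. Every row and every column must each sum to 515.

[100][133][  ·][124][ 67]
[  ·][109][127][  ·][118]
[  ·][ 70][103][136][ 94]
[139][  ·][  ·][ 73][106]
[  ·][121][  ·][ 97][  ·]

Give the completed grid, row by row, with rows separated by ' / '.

Row 1 must total 515; the given cells sum to 424, so (1,3) = 91.
Row 3 needs 515; the known cells sum to 403, so (3,1) = 112.
The remaining cell in column 2 is (4,2) = 515 − 433 = 82.
Column 4 must total 515; the given cells sum to 430, so (2,4) = 85.
Column 5 needs 515; the known cells sum to 385, so (5,5) = 130.
The remaining cell in row 2 is (2,1) = 515 − 439 = 76.
From row 4, 515 − (139 + 82 + 73 + 106) gives (4,3) = 115.
Using column 1: 100 + 76 + 112 + 139 + ? → (5,1) = 515 − 427 = 88.
From column 3, 515 − (91 + 127 + 103 + 115) gives (5,3) = 79.

100 133 91 124 67 / 76 109 127 85 118 / 112 70 103 136 94 / 139 82 115 73 106 / 88 121 79 97 130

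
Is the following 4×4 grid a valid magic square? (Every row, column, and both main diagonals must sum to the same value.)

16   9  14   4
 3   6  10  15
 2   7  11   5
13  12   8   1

Row 1: 16 + 9 + 14 + 4 = 43.
Row 2: 3 + 6 + 10 + 15 = 34.
Row 3: 2 + 7 + 11 + 5 = 25.
Row 4: 13 + 12 + 8 + 1 = 34.
Column 1: 16 + 3 + 2 + 13 = 34.
Column 2: 9 + 6 + 7 + 12 = 34.
Column 3: 14 + 10 + 11 + 8 = 43.
Column 4: 4 + 15 + 5 + 1 = 25.
Main diagonal: 16 + 6 + 11 + 1 = 34.
Anti-diagonal: 4 + 10 + 7 + 13 = 34.

No — column 1 sums to 34 but column 4 sums to 25.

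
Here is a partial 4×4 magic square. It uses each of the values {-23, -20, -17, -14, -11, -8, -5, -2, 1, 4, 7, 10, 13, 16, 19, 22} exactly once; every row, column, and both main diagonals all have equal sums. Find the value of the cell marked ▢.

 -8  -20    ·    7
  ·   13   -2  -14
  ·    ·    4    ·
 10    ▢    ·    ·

The 16 entries sum to -8, so each line sums to -8/4 = -2.
Using row 1: -8 + (-20) + 7 + ? → (1,3) = -2 − (-21) = 19.
Row 2: 13 + (-2) + (-14) + ? = -2, so (2,1) = 1.
Column 1: -8 + 1 + 10 + ? = -2, so (3,1) = -5.
Column 3 must total -2; the given cells sum to 21, so (4,3) = -23.
From main diagonal, -2 − (-8 + 13 + 4) gives (4,4) = -11.
The remaining cell in anti-diagonal is (3,2) = -2 − 15 = -17.
Row 3 must total -2; the given cells sum to -18, so (3,4) = 16.
Row 4 must total -2; the given cells sum to -24, so (4,2) = 22.

22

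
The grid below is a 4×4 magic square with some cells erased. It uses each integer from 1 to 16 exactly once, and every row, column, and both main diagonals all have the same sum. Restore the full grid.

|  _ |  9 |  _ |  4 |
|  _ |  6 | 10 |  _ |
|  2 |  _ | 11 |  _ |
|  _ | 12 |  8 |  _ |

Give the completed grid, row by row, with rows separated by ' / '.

The entries are 1 through 16, which sum to 136, so each line sums to 136/4 = 34.
The remaining cell in column 2 is (3,2) = 34 − 27 = 7.
The remaining cell in column 3 is (1,3) = 34 − 29 = 5.
From anti-diagonal, 34 − (4 + 10 + 7) gives (4,1) = 13.
Row 1: 9 + 5 + 4 + ? = 34, so (1,1) = 16.
The remaining cell in row 3 is (3,4) = 34 − 20 = 14.
Row 4 needs 34; the known cells sum to 33, so (4,4) = 1.
Column 1 needs 34; the known cells sum to 31, so (2,1) = 3.
Column 4 must total 34; the given cells sum to 19, so (2,4) = 15.

16 9 5 4 / 3 6 10 15 / 2 7 11 14 / 13 12 8 1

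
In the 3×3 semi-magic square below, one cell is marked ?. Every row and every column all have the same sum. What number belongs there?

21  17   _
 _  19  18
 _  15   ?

20

Column 2 is complete and sums to 51; that is the magic constant.
From row 1, 51 − (21 + 17) gives (1,3) = 13.
Row 2 must total 51; the given cells sum to 37, so (2,1) = 14.
Column 1: 21 + 14 + ? = 51, so (3,1) = 16.
Column 3: 13 + 18 + ? = 51, so (3,3) = 20.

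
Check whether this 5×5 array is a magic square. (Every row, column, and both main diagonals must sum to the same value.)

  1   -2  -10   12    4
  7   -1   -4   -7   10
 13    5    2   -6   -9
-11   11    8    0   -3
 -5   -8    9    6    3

Row 1: 1 + (-2) + (-10) + 12 + 4 = 5.
Row 2: 7 + (-1) + (-4) + (-7) + 10 = 5.
Row 3: 13 + 5 + 2 + (-6) + (-9) = 5.
Row 4: -11 + 11 + 8 + 0 + (-3) = 5.
Row 5: -5 + (-8) + 9 + 6 + 3 = 5.
Column 1: 1 + 7 + 13 + (-11) + (-5) = 5.
Column 2: -2 + (-1) + 5 + 11 + (-8) = 5.
Column 3: -10 + (-4) + 2 + 8 + 9 = 5.
Column 4: 12 + (-7) + (-6) + 0 + 6 = 5.
Column 5: 4 + 10 + (-9) + (-3) + 3 = 5.
Main diagonal: 1 + (-1) + 2 + 0 + 3 = 5.
Anti-diagonal: 4 + (-7) + 2 + 11 + (-5) = 5.
All lines sum to 5.

Yes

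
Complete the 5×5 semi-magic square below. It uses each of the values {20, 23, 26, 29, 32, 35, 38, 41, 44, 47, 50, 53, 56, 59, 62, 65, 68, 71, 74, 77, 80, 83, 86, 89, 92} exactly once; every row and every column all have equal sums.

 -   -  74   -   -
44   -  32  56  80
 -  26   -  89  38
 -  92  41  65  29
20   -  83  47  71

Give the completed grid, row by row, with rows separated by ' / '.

The 25 entries sum to 1400, so each line sums to 1400/5 = 280.
Row 2 must total 280; the given cells sum to 212, so (2,2) = 68.
The remaining cell in row 4 is (4,1) = 280 − 227 = 53.
From row 5, 280 − (20 + 83 + 47 + 71) gives (5,2) = 59.
Column 2: 68 + 26 + 92 + 59 + ? = 280, so (1,2) = 35.
The remaining cell in column 3 is (3,3) = 280 − 230 = 50.
Column 4: 56 + 89 + 65 + 47 + ? = 280, so (1,4) = 23.
Using column 5: 80 + 38 + 29 + 71 + ? → (1,5) = 280 − 218 = 62.
Row 1: 35 + 74 + 23 + 62 + ? = 280, so (1,1) = 86.
Row 3 needs 280; the known cells sum to 203, so (3,1) = 77.

86 35 74 23 62 / 44 68 32 56 80 / 77 26 50 89 38 / 53 92 41 65 29 / 20 59 83 47 71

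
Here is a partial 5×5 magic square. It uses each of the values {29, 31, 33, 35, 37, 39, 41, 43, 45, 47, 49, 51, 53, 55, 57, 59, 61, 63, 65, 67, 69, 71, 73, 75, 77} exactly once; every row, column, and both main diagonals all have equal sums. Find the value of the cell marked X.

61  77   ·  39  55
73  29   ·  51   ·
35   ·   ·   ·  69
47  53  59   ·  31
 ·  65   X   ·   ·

The 25 entries sum to 1325, so each line sums to 1325/5 = 265.
Row 1 must total 265; the given cells sum to 232, so (1,3) = 33.
From row 4, 265 − (47 + 53 + 59 + 31) gives (4,4) = 75.
The remaining cell in column 1 is (5,1) = 265 − 216 = 49.
From column 2, 265 − (77 + 29 + 53 + 65) gives (3,2) = 41.
Using anti-diagonal: 55 + 51 + 53 + 49 + ? → (3,3) = 265 − 208 = 57.
The remaining cell in row 3 is (3,4) = 265 − 202 = 63.
The remaining cell in column 4 is (5,4) = 265 − 228 = 37.
Main diagonal: 61 + 29 + 57 + 75 + ? = 265, so (5,5) = 43.
Using row 5: 49 + 65 + 37 + 43 + ? → (5,3) = 265 − 194 = 71.

71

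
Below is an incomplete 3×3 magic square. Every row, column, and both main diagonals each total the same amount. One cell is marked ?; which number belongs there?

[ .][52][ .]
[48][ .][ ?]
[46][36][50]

Row 3 is complete and sums to 132; that is the magic constant.
From column 1, 132 − (48 + 46) gives (1,1) = 38.
Column 2: 52 + 36 + ? = 132, so (2,2) = 44.
Using anti-diagonal: 44 + 46 + ? → (1,3) = 132 − 90 = 42.
From row 2, 132 − (48 + 44) gives (2,3) = 40.

40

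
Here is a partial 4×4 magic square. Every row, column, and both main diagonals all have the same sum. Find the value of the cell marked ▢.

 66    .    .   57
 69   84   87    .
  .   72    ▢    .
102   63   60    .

75

Anti-diagonal is complete and sums to 318; that is the magic constant.
From row 2, 318 − (69 + 84 + 87) gives (2,4) = 78.
The remaining cell in row 4 is (4,4) = 318 − 225 = 93.
Column 1: 66 + 69 + 102 + ? = 318, so (3,1) = 81.
Column 2 must total 318; the given cells sum to 219, so (1,2) = 99.
From column 4, 318 − (57 + 78 + 93) gives (3,4) = 90.
The remaining cell in main diagonal is (3,3) = 318 − 243 = 75.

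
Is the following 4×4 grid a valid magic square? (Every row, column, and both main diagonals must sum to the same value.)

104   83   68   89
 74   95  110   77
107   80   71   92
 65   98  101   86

No — column 4 sums to 344 but column 1 sums to 350.

Row 1: 104 + 83 + 68 + 89 = 344.
Row 2: 74 + 95 + 110 + 77 = 356.
Row 3: 107 + 80 + 71 + 92 = 350.
Row 4: 65 + 98 + 101 + 86 = 350.
Column 1: 104 + 74 + 107 + 65 = 350.
Column 2: 83 + 95 + 80 + 98 = 356.
Column 3: 68 + 110 + 71 + 101 = 350.
Column 4: 89 + 77 + 92 + 86 = 344.
Main diagonal: 104 + 95 + 71 + 86 = 356.
Anti-diagonal: 89 + 110 + 80 + 65 = 344.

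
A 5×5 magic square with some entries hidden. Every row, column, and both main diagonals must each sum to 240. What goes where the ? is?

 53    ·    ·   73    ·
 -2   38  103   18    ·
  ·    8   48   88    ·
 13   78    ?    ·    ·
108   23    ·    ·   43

Row 2: -2 + 38 + 103 + 18 + ? = 240, so (2,5) = 83.
Using column 1: 53 + (-2) + 13 + 108 + ? → (3,1) = 240 − 172 = 68.
Column 2: 38 + 8 + 78 + 23 + ? = 240, so (1,2) = 93.
The remaining cell in main diagonal is (4,4) = 240 − 182 = 58.
Using anti-diagonal: 18 + 48 + 78 + 108 + ? → (1,5) = 240 − 252 = -12.
The remaining cell in row 1 is (1,3) = 240 − 207 = 33.
Using row 3: 68 + 8 + 48 + 88 + ? → (3,5) = 240 − 212 = 28.
Column 4: 73 + 18 + 88 + 58 + ? = 240, so (5,4) = 3.
The remaining cell in column 5 is (4,5) = 240 − 142 = 98.
Row 4 must total 240; the given cells sum to 247, so (4,3) = -7.

-7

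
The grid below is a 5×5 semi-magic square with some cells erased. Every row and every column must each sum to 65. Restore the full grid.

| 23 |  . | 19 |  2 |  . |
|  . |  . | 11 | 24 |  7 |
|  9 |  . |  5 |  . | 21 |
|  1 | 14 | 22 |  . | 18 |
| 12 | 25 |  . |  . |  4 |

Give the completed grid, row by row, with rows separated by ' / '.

The remaining cell in row 4 is (4,4) = 65 − 55 = 10.
Column 1 must total 65; the given cells sum to 45, so (2,1) = 20.
Column 3: 19 + 11 + 5 + 22 + ? = 65, so (5,3) = 8.
Column 5 needs 65; the known cells sum to 50, so (1,5) = 15.
Row 1 must total 65; the given cells sum to 59, so (1,2) = 6.
The remaining cell in row 2 is (2,2) = 65 − 62 = 3.
From row 5, 65 − (12 + 25 + 8 + 4) gives (5,4) = 16.
Column 2: 6 + 3 + 14 + 25 + ? = 65, so (3,2) = 17.
Column 4 needs 65; the known cells sum to 52, so (3,4) = 13.

23 6 19 2 15 / 20 3 11 24 7 / 9 17 5 13 21 / 1 14 22 10 18 / 12 25 8 16 4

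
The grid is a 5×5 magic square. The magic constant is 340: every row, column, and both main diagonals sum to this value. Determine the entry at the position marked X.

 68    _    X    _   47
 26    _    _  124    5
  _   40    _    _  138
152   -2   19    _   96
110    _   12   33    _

Row 4: 152 + (-2) + 19 + 96 + ? = 340, so (4,4) = 75.
Using column 1: 68 + 26 + 152 + 110 + ? → (3,1) = 340 − 356 = -16.
Column 5 needs 340; the known cells sum to 286, so (5,5) = 54.
The remaining cell in anti-diagonal is (3,3) = 340 − 279 = 61.
Row 3: -16 + 40 + 61 + 138 + ? = 340, so (3,4) = 117.
Row 5 needs 340; the known cells sum to 209, so (5,2) = 131.
The remaining cell in column 4 is (1,4) = 340 − 349 = -9.
Main diagonal must total 340; the given cells sum to 258, so (2,2) = 82.
Using row 2: 26 + 82 + 124 + 5 + ? → (2,3) = 340 − 237 = 103.
Column 2: 82 + 40 + (-2) + 131 + ? = 340, so (1,2) = 89.
From column 3, 340 − (103 + 61 + 19 + 12) gives (1,3) = 145.

145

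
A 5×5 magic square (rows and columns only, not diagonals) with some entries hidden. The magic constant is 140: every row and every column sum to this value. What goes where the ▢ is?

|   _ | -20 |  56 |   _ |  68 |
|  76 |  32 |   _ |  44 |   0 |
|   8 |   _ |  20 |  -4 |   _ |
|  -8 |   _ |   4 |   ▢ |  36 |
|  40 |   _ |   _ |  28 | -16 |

The remaining cell in row 2 is (2,3) = 140 − 152 = -12.
The remaining cell in column 1 is (1,1) = 140 − 116 = 24.
Column 3: 56 + (-12) + 20 + 4 + ? = 140, so (5,3) = 72.
From column 5, 140 − (68 + 0 + 36 + (-16)) gives (3,5) = 52.
The remaining cell in row 1 is (1,4) = 140 − 128 = 12.
From row 3, 140 − (8 + 20 + (-4) + 52) gives (3,2) = 64.
Row 5 must total 140; the given cells sum to 124, so (5,2) = 16.
Column 2 needs 140; the known cells sum to 92, so (4,2) = 48.
The remaining cell in column 4 is (4,4) = 140 − 80 = 60.

60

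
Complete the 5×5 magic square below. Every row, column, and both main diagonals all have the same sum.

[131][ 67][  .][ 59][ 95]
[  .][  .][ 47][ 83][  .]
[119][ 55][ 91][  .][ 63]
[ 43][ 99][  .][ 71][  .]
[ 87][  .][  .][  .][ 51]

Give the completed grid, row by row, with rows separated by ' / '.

Anti-diagonal is already complete: 95 + 83 + 91 + 99 + 87 = 455, so that is the magic constant.
Row 1: 131 + 67 + 59 + 95 + ? = 455, so (1,3) = 103.
Using row 3: 119 + 55 + 91 + 63 + ? → (3,4) = 455 − 328 = 127.
From column 1, 455 − (131 + 119 + 43 + 87) gives (2,1) = 75.
Column 4 needs 455; the known cells sum to 340, so (5,4) = 115.
From main diagonal, 455 − (131 + 91 + 71 + 51) gives (2,2) = 111.
Row 2 needs 455; the known cells sum to 316, so (2,5) = 139.
Column 2 must total 455; the given cells sum to 332, so (5,2) = 123.
The remaining cell in column 5 is (4,5) = 455 − 348 = 107.
From row 4, 455 − (43 + 99 + 71 + 107) gives (4,3) = 135.
Row 5: 87 + 123 + 115 + 51 + ? = 455, so (5,3) = 79.

131 67 103 59 95 / 75 111 47 83 139 / 119 55 91 127 63 / 43 99 135 71 107 / 87 123 79 115 51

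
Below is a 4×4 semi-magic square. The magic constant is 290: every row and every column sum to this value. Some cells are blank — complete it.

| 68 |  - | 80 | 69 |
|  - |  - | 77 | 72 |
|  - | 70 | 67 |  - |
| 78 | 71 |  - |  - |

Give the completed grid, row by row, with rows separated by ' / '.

68 73 80 69 / 65 76 77 72 / 79 70 67 74 / 78 71 66 75

The remaining cell in row 1 is (1,2) = 290 − 217 = 73.
The remaining cell in column 2 is (2,2) = 290 − 214 = 76.
From column 3, 290 − (80 + 77 + 67) gives (4,3) = 66.
Row 2 must total 290; the given cells sum to 225, so (2,1) = 65.
Using row 4: 78 + 71 + 66 + ? → (4,4) = 290 − 215 = 75.
Column 1 must total 290; the given cells sum to 211, so (3,1) = 79.
Column 4: 69 + 72 + 75 + ? = 290, so (3,4) = 74.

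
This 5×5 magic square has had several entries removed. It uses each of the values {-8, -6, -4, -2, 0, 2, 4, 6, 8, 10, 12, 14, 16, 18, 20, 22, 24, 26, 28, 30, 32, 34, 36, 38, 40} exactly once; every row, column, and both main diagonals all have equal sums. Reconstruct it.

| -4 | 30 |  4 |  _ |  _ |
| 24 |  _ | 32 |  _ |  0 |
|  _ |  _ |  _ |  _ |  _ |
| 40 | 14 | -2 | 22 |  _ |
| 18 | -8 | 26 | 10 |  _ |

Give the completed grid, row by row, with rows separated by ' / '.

-4 30 4 38 12 / 24 8 32 16 0 / 2 36 20 -6 28 / 40 14 -2 22 6 / 18 -8 26 10 34

The 25 entries sum to 400, so each line sums to 400/5 = 80.
Row 4 must total 80; the given cells sum to 74, so (4,5) = 6.
Row 5: 18 + (-8) + 26 + 10 + ? = 80, so (5,5) = 34.
The remaining cell in column 1 is (3,1) = 80 − 78 = 2.
From column 3, 80 − (4 + 32 + (-2) + 26) gives (3,3) = 20.
Main diagonal: -4 + 20 + 22 + 34 + ? = 80, so (2,2) = 8.
Row 2 needs 80; the known cells sum to 64, so (2,4) = 16.
From column 2, 80 − (30 + 8 + 14 + (-8)) gives (3,2) = 36.
Anti-diagonal needs 80; the known cells sum to 68, so (1,5) = 12.
The remaining cell in row 1 is (1,4) = 80 − 42 = 38.
Column 4 needs 80; the known cells sum to 86, so (3,4) = -6.
The remaining cell in column 5 is (3,5) = 80 − 52 = 28.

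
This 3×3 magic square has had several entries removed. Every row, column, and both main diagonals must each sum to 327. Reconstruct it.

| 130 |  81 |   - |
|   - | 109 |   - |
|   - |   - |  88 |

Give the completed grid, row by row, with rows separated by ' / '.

130 81 116 / 95 109 123 / 102 137 88

Row 1 needs 327; the known cells sum to 211, so (1,3) = 116.
Column 2 needs 327; the known cells sum to 190, so (3,2) = 137.
Using column 3: 116 + 88 + ? → (2,3) = 327 − 204 = 123.
Anti-diagonal needs 327; the known cells sum to 225, so (3,1) = 102.
Using row 2: 109 + 123 + ? → (2,1) = 327 − 232 = 95.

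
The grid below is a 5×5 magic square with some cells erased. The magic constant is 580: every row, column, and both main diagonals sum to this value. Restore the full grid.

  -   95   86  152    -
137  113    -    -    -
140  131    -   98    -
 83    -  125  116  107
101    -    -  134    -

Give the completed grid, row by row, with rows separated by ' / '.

119 95 86 152 128 / 137 113 104 80 146 / 140 131 122 98 89 / 83 149 125 116 107 / 101 92 143 134 110

Row 4 needs 580; the known cells sum to 431, so (4,2) = 149.
Column 1: 137 + 140 + 83 + 101 + ? = 580, so (1,1) = 119.
Column 2 must total 580; the given cells sum to 488, so (5,2) = 92.
The remaining cell in column 4 is (2,4) = 580 − 500 = 80.
Row 1: 119 + 95 + 86 + 152 + ? = 580, so (1,5) = 128.
From anti-diagonal, 580 − (128 + 80 + 149 + 101) gives (3,3) = 122.
Row 3: 140 + 131 + 122 + 98 + ? = 580, so (3,5) = 89.
From main diagonal, 580 − (119 + 113 + 122 + 116) gives (5,5) = 110.
Row 5 must total 580; the given cells sum to 437, so (5,3) = 143.
From column 3, 580 − (86 + 122 + 125 + 143) gives (2,3) = 104.
Using column 5: 128 + 89 + 107 + 110 + ? → (2,5) = 580 − 434 = 146.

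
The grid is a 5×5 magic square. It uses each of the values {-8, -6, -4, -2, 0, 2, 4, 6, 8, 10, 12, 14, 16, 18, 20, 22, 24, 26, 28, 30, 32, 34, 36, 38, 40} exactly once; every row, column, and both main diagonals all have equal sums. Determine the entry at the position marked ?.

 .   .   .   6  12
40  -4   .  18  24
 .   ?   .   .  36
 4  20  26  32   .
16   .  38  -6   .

8

The 25 entries sum to 400, so each line sums to 400/5 = 80.
Row 2 must total 80; the given cells sum to 78, so (2,3) = 2.
Row 4 needs 80; the known cells sum to 82, so (4,5) = -2.
Column 4: 6 + 18 + 32 + (-6) + ? = 80, so (3,4) = 30.
From column 5, 80 − (12 + 24 + 36 + (-2)) gives (5,5) = 10.
From anti-diagonal, 80 − (12 + 18 + 20 + 16) gives (3,3) = 14.
Using row 5: 16 + 38 + (-6) + 10 + ? → (5,2) = 80 − 58 = 22.
Column 3: 2 + 14 + 26 + 38 + ? = 80, so (1,3) = 0.
The remaining cell in main diagonal is (1,1) = 80 − 52 = 28.
The remaining cell in row 1 is (1,2) = 80 − 46 = 34.
Using column 1: 28 + 40 + 4 + 16 + ? → (3,1) = 80 − 88 = -8.
Using column 2: 34 + (-4) + 20 + 22 + ? → (3,2) = 80 − 72 = 8.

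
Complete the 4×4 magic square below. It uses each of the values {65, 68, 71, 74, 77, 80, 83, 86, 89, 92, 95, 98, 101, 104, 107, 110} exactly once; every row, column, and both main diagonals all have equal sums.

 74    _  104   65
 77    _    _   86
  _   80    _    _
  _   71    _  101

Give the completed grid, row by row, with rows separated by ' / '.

74 107 104 65 / 77 92 95 86 / 89 80 83 98 / 110 71 68 101

The 16 entries sum to 1400, so each line sums to 1400/4 = 350.
Row 1 must total 350; the given cells sum to 243, so (1,2) = 107.
Column 2 must total 350; the given cells sum to 258, so (2,2) = 92.
Using column 4: 65 + 86 + 101 + ? → (3,4) = 350 − 252 = 98.
Main diagonal must total 350; the given cells sum to 267, so (3,3) = 83.
Row 2 must total 350; the given cells sum to 255, so (2,3) = 95.
Using row 3: 80 + 83 + 98 + ? → (3,1) = 350 − 261 = 89.
From column 1, 350 − (74 + 77 + 89) gives (4,1) = 110.
The remaining cell in column 3 is (4,3) = 350 − 282 = 68.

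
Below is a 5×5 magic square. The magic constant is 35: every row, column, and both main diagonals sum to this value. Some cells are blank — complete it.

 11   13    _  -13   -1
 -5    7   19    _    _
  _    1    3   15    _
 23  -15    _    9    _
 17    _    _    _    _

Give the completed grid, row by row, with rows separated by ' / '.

From row 1, 35 − (11 + 13 + (-13) + (-1)) gives (1,3) = 25.
The remaining cell in column 1 is (3,1) = 35 − 46 = -11.
From column 2, 35 − (13 + 7 + 1 + (-15)) gives (5,2) = 29.
Using main diagonal: 11 + 7 + 3 + 9 + ? → (5,5) = 35 − 30 = 5.
Anti-diagonal needs 35; the known cells sum to 4, so (2,4) = 31.
Row 2 must total 35; the given cells sum to 52, so (2,5) = -17.
Using row 3: -11 + 1 + 3 + 15 + ? → (3,5) = 35 − 8 = 27.
Using column 4: -13 + 31 + 15 + 9 + ? → (5,4) = 35 − 42 = -7.
Using column 5: -1 + (-17) + 27 + 5 + ? → (4,5) = 35 − 14 = 21.
Using row 4: 23 + (-15) + 9 + 21 + ? → (4,3) = 35 − 38 = -3.
Row 5 must total 35; the given cells sum to 44, so (5,3) = -9.

11 13 25 -13 -1 / -5 7 19 31 -17 / -11 1 3 15 27 / 23 -15 -3 9 21 / 17 29 -9 -7 5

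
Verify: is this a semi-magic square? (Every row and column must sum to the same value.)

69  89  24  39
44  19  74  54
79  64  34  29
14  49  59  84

Row 1: 69 + 89 + 24 + 39 = 221.
Row 2: 44 + 19 + 74 + 54 = 191.
Row 3: 79 + 64 + 34 + 29 = 206.
Row 4: 14 + 49 + 59 + 84 = 206.
Column 1: 69 + 44 + 79 + 14 = 206.
Column 2: 89 + 19 + 64 + 49 = 221.
Column 3: 24 + 74 + 34 + 59 = 191.
Column 4: 39 + 54 + 29 + 84 = 206.

No — row 2 sums to 191 but row 1 sums to 221.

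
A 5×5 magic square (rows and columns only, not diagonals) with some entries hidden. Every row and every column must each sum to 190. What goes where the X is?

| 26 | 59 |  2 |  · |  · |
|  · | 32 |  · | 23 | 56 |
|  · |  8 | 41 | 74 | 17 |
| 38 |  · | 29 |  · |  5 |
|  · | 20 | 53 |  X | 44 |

11

Row 3 needs 190; the known cells sum to 140, so (3,1) = 50.
Column 2 needs 190; the known cells sum to 119, so (4,2) = 71.
Column 3: 2 + 41 + 29 + 53 + ? = 190, so (2,3) = 65.
From column 5, 190 − (56 + 17 + 5 + 44) gives (1,5) = 68.
From row 1, 190 − (26 + 59 + 2 + 68) gives (1,4) = 35.
Row 2 must total 190; the given cells sum to 176, so (2,1) = 14.
Using row 4: 38 + 71 + 29 + 5 + ? → (4,4) = 190 − 143 = 47.
Using column 1: 26 + 14 + 50 + 38 + ? → (5,1) = 190 − 128 = 62.
Column 4: 35 + 23 + 74 + 47 + ? = 190, so (5,4) = 11.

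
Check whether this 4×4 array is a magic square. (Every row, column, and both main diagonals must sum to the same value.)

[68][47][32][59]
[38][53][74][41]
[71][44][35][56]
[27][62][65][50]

Row 1: 68 + 47 + 32 + 59 = 206.
Row 2: 38 + 53 + 74 + 41 = 206.
Row 3: 71 + 44 + 35 + 56 = 206.
Row 4: 27 + 62 + 65 + 50 = 204.
Column 1: 68 + 38 + 71 + 27 = 204.
Column 2: 47 + 53 + 44 + 62 = 206.
Column 3: 32 + 74 + 35 + 65 = 206.
Column 4: 59 + 41 + 56 + 50 = 206.
Main diagonal: 68 + 53 + 35 + 50 = 206.
Anti-diagonal: 59 + 74 + 44 + 27 = 204.

No — row 3 sums to 206 but anti-diagonal sums to 204.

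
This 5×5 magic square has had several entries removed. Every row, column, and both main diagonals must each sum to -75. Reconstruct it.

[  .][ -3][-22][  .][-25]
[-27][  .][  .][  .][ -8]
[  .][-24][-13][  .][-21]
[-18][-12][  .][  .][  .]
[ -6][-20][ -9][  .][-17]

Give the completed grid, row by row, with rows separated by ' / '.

-14 -3 -22 -11 -25 / -27 -16 -5 -19 -8 / -10 -24 -13 -7 -21 / -18 -12 -26 -15 -4 / -6 -20 -9 -23 -17

Using row 5: -6 + (-20) + (-9) + (-17) + ? → (5,4) = -75 − (-52) = -23.
Column 2 must total -75; the given cells sum to -59, so (2,2) = -16.
From column 5, -75 − (-25 + (-8) + (-21) + (-17)) gives (4,5) = -4.
The remaining cell in anti-diagonal is (2,4) = -75 − (-56) = -19.
Using row 2: -27 + (-16) + (-19) + (-8) + ? → (2,3) = -75 − (-70) = -5.
The remaining cell in column 3 is (4,3) = -75 − (-49) = -26.
Row 4: -18 + (-12) + (-26) + (-4) + ? = -75, so (4,4) = -15.
Main diagonal: -16 + (-13) + (-15) + (-17) + ? = -75, so (1,1) = -14.
Using row 1: -14 + (-3) + (-22) + (-25) + ? → (1,4) = -75 − (-64) = -11.
The remaining cell in column 1 is (3,1) = -75 − (-65) = -10.
Column 4: -11 + (-19) + (-15) + (-23) + ? = -75, so (3,4) = -7.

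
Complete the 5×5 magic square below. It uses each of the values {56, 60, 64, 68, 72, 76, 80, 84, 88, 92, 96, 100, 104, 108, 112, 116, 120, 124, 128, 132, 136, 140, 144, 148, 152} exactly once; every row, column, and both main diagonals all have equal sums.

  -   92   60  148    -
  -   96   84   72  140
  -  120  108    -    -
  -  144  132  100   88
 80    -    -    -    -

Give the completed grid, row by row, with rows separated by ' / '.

The 25 entries sum to 2600, so each line sums to 2600/5 = 520.
Using row 2: 96 + 84 + 72 + 140 + ? → (2,1) = 520 − 392 = 128.
Row 4 needs 520; the known cells sum to 464, so (4,1) = 56.
Using column 2: 92 + 96 + 120 + 144 + ? → (5,2) = 520 − 452 = 68.
Column 3: 60 + 84 + 108 + 132 + ? = 520, so (5,3) = 136.
Using anti-diagonal: 72 + 108 + 144 + 80 + ? → (1,5) = 520 − 404 = 116.
Row 1 needs 520; the known cells sum to 416, so (1,1) = 104.
Using column 1: 104 + 128 + 56 + 80 + ? → (3,1) = 520 − 368 = 152.
Main diagonal needs 520; the known cells sum to 408, so (5,5) = 112.
Using row 5: 80 + 68 + 136 + 112 + ? → (5,4) = 520 − 396 = 124.
Column 4 must total 520; the given cells sum to 444, so (3,4) = 76.
Column 5 needs 520; the known cells sum to 456, so (3,5) = 64.

104 92 60 148 116 / 128 96 84 72 140 / 152 120 108 76 64 / 56 144 132 100 88 / 80 68 136 124 112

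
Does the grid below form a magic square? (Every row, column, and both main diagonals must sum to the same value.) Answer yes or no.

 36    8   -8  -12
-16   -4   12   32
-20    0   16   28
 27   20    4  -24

No — anti-diagonal sums to 27 but row 2 sums to 24.

Row 1: 36 + 8 + (-8) + (-12) = 24.
Row 2: -16 + (-4) + 12 + 32 = 24.
Row 3: -20 + 0 + 16 + 28 = 24.
Row 4: 27 + 20 + 4 + (-24) = 27.
Column 1: 36 + (-16) + (-20) + 27 = 27.
Column 2: 8 + (-4) + 0 + 20 = 24.
Column 3: -8 + 12 + 16 + 4 = 24.
Column 4: -12 + 32 + 28 + (-24) = 24.
Main diagonal: 36 + (-4) + 16 + (-24) = 24.
Anti-diagonal: -12 + 12 + 0 + 27 = 27.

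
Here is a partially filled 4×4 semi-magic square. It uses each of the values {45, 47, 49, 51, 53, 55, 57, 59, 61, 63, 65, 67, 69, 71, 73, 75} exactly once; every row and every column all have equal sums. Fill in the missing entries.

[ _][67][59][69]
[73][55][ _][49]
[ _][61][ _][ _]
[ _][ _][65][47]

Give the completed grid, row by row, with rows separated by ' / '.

45 67 59 69 / 73 55 63 49 / 51 61 53 75 / 71 57 65 47

The 16 entries sum to 960, so each line sums to 960/4 = 240.
Row 1: 67 + 59 + 69 + ? = 240, so (1,1) = 45.
The remaining cell in row 2 is (2,3) = 240 − 177 = 63.
From column 2, 240 − (67 + 55 + 61) gives (4,2) = 57.
Column 3 must total 240; the given cells sum to 187, so (3,3) = 53.
Column 4 must total 240; the given cells sum to 165, so (3,4) = 75.
Row 3 must total 240; the given cells sum to 189, so (3,1) = 51.
Row 4: 57 + 65 + 47 + ? = 240, so (4,1) = 71.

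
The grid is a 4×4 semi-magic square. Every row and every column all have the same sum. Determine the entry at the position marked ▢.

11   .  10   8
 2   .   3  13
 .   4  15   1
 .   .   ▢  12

6

Column 4 is complete and sums to 34; that is the magic constant.
Row 1 must total 34; the given cells sum to 29, so (1,2) = 5.
Row 2: 2 + 3 + 13 + ? = 34, so (2,2) = 16.
From row 3, 34 − (4 + 15 + 1) gives (3,1) = 14.
From column 1, 34 − (11 + 2 + 14) gives (4,1) = 7.
Column 2 must total 34; the given cells sum to 25, so (4,2) = 9.
Column 3 must total 34; the given cells sum to 28, so (4,3) = 6.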